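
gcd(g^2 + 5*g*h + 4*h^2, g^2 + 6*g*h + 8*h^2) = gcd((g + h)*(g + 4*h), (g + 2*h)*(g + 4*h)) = g + 4*h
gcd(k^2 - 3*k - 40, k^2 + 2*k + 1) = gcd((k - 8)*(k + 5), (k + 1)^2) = 1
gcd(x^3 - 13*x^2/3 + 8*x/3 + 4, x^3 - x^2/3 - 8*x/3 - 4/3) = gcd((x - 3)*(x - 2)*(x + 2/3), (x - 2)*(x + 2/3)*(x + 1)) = x^2 - 4*x/3 - 4/3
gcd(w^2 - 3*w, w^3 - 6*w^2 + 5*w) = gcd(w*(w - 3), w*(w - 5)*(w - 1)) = w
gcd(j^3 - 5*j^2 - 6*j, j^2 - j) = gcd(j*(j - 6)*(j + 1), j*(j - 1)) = j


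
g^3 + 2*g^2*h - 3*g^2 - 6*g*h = g*(g - 3)*(g + 2*h)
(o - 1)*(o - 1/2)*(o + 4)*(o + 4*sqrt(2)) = o^4 + 5*o^3/2 + 4*sqrt(2)*o^3 - 11*o^2/2 + 10*sqrt(2)*o^2 - 22*sqrt(2)*o + 2*o + 8*sqrt(2)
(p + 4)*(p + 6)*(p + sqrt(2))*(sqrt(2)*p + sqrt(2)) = sqrt(2)*p^4 + 2*p^3 + 11*sqrt(2)*p^3 + 22*p^2 + 34*sqrt(2)*p^2 + 24*sqrt(2)*p + 68*p + 48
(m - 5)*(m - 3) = m^2 - 8*m + 15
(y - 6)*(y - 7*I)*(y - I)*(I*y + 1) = I*y^4 + 9*y^3 - 6*I*y^3 - 54*y^2 - 15*I*y^2 - 7*y + 90*I*y + 42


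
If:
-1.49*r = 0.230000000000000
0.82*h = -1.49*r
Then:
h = 0.28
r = -0.15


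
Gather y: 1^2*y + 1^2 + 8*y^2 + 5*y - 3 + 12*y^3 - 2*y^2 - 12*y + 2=12*y^3 + 6*y^2 - 6*y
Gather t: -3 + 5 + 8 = 10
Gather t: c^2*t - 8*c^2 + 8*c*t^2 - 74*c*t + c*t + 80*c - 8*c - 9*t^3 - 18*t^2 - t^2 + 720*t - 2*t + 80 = -8*c^2 + 72*c - 9*t^3 + t^2*(8*c - 19) + t*(c^2 - 73*c + 718) + 80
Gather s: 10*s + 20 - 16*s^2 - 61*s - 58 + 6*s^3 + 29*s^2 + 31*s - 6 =6*s^3 + 13*s^2 - 20*s - 44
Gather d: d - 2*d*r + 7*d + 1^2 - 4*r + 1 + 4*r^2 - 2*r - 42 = d*(8 - 2*r) + 4*r^2 - 6*r - 40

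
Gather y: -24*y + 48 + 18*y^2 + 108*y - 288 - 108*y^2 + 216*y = -90*y^2 + 300*y - 240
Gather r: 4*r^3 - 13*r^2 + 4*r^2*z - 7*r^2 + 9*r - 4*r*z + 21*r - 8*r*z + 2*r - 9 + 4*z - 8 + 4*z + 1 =4*r^3 + r^2*(4*z - 20) + r*(32 - 12*z) + 8*z - 16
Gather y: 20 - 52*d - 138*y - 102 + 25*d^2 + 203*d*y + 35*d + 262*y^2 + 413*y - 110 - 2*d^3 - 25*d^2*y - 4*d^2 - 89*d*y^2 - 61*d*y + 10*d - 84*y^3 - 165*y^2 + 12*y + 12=-2*d^3 + 21*d^2 - 7*d - 84*y^3 + y^2*(97 - 89*d) + y*(-25*d^2 + 142*d + 287) - 180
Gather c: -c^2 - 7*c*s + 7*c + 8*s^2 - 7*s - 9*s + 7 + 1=-c^2 + c*(7 - 7*s) + 8*s^2 - 16*s + 8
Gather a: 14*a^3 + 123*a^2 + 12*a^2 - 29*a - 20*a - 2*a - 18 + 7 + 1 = 14*a^3 + 135*a^2 - 51*a - 10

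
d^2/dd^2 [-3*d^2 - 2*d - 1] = -6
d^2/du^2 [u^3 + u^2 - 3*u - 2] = 6*u + 2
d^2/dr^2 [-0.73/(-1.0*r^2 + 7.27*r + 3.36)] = (1.46*r^2 - 10.6142*r - 0.73*(2.0*r - 7.27)*(4.0*r - 14.54) - 4.9056)/(-1.0*r^2 + 7.27*r + 3.36)^3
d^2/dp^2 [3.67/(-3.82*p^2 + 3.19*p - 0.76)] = (107.108216*p^2 - 89.443772*p - 3.67*(7.64*p - 3.19)*(15.28*p - 6.38) + 21.309488)/(3.82*p^2 - 3.19*p + 0.76)^3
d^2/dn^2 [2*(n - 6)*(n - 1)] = 4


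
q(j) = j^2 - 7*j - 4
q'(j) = 2*j - 7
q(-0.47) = -0.49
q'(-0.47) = -7.94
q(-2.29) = 17.27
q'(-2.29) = -11.58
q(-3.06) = 26.78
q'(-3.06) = -13.12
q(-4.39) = 46.00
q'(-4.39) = -15.78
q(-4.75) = 51.81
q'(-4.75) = -16.50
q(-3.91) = 38.66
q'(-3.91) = -14.82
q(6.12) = -9.39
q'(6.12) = 5.24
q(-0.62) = 0.72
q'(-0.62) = -8.24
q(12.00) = 56.00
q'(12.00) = 17.00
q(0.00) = -4.00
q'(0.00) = -7.00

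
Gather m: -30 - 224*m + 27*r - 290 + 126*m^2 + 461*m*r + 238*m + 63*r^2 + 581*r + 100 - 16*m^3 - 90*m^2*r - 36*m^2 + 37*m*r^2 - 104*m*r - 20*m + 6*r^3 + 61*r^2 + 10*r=-16*m^3 + m^2*(90 - 90*r) + m*(37*r^2 + 357*r - 6) + 6*r^3 + 124*r^2 + 618*r - 220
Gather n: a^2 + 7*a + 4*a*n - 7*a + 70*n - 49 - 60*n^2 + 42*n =a^2 - 60*n^2 + n*(4*a + 112) - 49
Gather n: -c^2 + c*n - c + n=-c^2 - c + n*(c + 1)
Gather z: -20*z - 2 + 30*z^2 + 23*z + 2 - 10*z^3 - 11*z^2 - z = -10*z^3 + 19*z^2 + 2*z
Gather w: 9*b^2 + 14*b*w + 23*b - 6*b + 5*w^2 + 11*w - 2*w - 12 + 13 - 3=9*b^2 + 17*b + 5*w^2 + w*(14*b + 9) - 2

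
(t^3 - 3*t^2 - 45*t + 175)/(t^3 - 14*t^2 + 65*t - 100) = (t + 7)/(t - 4)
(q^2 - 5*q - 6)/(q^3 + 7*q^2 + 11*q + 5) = (q - 6)/(q^2 + 6*q + 5)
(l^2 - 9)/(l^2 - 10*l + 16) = (l^2 - 9)/(l^2 - 10*l + 16)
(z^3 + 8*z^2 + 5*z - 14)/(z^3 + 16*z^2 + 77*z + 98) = (z - 1)/(z + 7)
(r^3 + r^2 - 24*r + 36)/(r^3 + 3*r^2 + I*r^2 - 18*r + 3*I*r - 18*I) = (r - 2)/(r + I)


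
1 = 1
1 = 1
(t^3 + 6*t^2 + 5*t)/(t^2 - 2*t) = (t^2 + 6*t + 5)/(t - 2)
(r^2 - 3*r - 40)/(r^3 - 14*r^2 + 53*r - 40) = (r + 5)/(r^2 - 6*r + 5)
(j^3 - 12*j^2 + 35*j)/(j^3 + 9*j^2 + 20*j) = (j^2 - 12*j + 35)/(j^2 + 9*j + 20)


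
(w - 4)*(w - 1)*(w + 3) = w^3 - 2*w^2 - 11*w + 12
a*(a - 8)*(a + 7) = a^3 - a^2 - 56*a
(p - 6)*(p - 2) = p^2 - 8*p + 12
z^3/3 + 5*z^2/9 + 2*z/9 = z*(z/3 + 1/3)*(z + 2/3)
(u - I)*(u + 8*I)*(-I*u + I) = -I*u^3 + 7*u^2 + I*u^2 - 7*u - 8*I*u + 8*I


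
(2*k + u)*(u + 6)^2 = 2*k*u^2 + 24*k*u + 72*k + u^3 + 12*u^2 + 36*u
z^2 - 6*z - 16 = (z - 8)*(z + 2)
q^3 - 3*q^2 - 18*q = q*(q - 6)*(q + 3)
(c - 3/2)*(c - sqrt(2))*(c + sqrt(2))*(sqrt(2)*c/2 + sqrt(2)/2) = sqrt(2)*c^4/2 - sqrt(2)*c^3/4 - 7*sqrt(2)*c^2/4 + sqrt(2)*c/2 + 3*sqrt(2)/2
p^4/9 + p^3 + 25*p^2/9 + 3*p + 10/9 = (p/3 + 1/3)^2*(p + 2)*(p + 5)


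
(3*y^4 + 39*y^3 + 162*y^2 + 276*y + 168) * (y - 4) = 3*y^5 + 27*y^4 + 6*y^3 - 372*y^2 - 936*y - 672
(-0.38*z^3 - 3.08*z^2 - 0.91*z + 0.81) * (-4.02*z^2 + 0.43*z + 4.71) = 1.5276*z^5 + 12.2182*z^4 + 0.544*z^3 - 18.1543*z^2 - 3.9378*z + 3.8151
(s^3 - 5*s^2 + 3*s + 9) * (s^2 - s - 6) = s^5 - 6*s^4 + 2*s^3 + 36*s^2 - 27*s - 54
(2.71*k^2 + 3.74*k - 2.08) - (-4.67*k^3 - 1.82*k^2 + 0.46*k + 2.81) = 4.67*k^3 + 4.53*k^2 + 3.28*k - 4.89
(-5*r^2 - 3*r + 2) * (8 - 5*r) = 25*r^3 - 25*r^2 - 34*r + 16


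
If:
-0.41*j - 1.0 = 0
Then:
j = -2.44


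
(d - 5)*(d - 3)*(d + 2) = d^3 - 6*d^2 - d + 30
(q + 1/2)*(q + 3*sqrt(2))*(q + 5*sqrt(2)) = q^3 + q^2/2 + 8*sqrt(2)*q^2 + 4*sqrt(2)*q + 30*q + 15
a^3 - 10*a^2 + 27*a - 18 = (a - 6)*(a - 3)*(a - 1)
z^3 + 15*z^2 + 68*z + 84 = (z + 2)*(z + 6)*(z + 7)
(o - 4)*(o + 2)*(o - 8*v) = o^3 - 8*o^2*v - 2*o^2 + 16*o*v - 8*o + 64*v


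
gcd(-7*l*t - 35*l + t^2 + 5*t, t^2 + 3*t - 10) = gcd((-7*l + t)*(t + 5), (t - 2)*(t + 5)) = t + 5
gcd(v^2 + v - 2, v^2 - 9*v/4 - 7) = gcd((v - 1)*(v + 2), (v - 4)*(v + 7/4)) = 1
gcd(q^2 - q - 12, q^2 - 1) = 1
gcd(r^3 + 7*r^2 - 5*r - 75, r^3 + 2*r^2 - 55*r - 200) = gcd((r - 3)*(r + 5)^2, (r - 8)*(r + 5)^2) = r^2 + 10*r + 25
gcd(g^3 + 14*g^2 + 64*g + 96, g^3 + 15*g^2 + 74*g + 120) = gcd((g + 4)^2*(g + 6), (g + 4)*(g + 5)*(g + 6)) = g^2 + 10*g + 24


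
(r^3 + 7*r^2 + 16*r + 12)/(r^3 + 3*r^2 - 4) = (r + 3)/(r - 1)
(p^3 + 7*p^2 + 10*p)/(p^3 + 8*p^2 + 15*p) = (p + 2)/(p + 3)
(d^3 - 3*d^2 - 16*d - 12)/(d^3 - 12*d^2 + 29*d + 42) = (d + 2)/(d - 7)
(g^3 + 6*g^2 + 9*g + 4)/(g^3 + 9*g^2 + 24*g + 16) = (g + 1)/(g + 4)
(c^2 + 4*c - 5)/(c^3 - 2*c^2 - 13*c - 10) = (-c^2 - 4*c + 5)/(-c^3 + 2*c^2 + 13*c + 10)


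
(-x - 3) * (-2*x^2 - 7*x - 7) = 2*x^3 + 13*x^2 + 28*x + 21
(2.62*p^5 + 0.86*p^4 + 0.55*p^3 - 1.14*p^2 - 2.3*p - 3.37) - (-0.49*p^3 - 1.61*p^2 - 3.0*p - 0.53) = 2.62*p^5 + 0.86*p^4 + 1.04*p^3 + 0.47*p^2 + 0.7*p - 2.84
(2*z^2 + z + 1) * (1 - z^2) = -2*z^4 - z^3 + z^2 + z + 1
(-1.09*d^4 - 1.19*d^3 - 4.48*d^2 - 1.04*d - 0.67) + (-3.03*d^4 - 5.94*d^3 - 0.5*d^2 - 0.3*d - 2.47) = -4.12*d^4 - 7.13*d^3 - 4.98*d^2 - 1.34*d - 3.14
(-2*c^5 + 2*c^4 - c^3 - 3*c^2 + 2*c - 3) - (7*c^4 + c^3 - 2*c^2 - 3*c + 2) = -2*c^5 - 5*c^4 - 2*c^3 - c^2 + 5*c - 5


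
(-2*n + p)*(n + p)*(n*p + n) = -2*n^3*p - 2*n^3 - n^2*p^2 - n^2*p + n*p^3 + n*p^2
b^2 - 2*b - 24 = (b - 6)*(b + 4)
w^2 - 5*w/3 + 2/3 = (w - 1)*(w - 2/3)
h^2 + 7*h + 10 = (h + 2)*(h + 5)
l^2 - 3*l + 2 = (l - 2)*(l - 1)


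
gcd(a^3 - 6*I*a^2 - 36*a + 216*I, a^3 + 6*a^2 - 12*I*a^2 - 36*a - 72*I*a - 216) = a^2 + a*(6 - 6*I) - 36*I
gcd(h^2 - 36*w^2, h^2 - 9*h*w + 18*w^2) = -h + 6*w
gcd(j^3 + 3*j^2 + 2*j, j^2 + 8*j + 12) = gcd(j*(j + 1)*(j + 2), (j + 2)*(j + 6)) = j + 2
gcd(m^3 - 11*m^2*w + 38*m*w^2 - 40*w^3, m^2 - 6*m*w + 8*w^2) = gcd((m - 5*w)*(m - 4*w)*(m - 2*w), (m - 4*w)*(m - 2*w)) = m^2 - 6*m*w + 8*w^2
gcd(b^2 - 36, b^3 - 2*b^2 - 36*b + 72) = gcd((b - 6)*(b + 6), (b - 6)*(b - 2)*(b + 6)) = b^2 - 36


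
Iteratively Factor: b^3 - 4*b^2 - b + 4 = (b + 1)*(b^2 - 5*b + 4) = (b - 4)*(b + 1)*(b - 1)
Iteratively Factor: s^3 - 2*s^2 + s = (s)*(s^2 - 2*s + 1) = s*(s - 1)*(s - 1)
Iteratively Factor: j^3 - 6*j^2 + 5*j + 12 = (j - 4)*(j^2 - 2*j - 3) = (j - 4)*(j + 1)*(j - 3)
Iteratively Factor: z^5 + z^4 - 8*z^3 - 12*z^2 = (z)*(z^4 + z^3 - 8*z^2 - 12*z) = z*(z - 3)*(z^3 + 4*z^2 + 4*z) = z*(z - 3)*(z + 2)*(z^2 + 2*z) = z^2*(z - 3)*(z + 2)*(z + 2)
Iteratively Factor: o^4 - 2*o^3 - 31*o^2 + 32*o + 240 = (o - 4)*(o^3 + 2*o^2 - 23*o - 60) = (o - 4)*(o + 4)*(o^2 - 2*o - 15) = (o - 4)*(o + 3)*(o + 4)*(o - 5)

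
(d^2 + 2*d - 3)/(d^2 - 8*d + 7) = (d + 3)/(d - 7)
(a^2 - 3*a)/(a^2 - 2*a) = (a - 3)/(a - 2)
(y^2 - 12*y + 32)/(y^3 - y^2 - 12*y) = (y - 8)/(y*(y + 3))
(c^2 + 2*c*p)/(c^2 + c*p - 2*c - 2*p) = c*(c + 2*p)/(c^2 + c*p - 2*c - 2*p)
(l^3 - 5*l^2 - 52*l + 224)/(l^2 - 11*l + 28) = (l^2 - l - 56)/(l - 7)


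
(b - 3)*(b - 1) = b^2 - 4*b + 3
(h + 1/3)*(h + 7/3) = h^2 + 8*h/3 + 7/9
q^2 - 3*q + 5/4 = (q - 5/2)*(q - 1/2)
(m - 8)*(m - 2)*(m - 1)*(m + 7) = m^4 - 4*m^3 - 51*m^2 + 166*m - 112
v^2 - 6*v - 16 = (v - 8)*(v + 2)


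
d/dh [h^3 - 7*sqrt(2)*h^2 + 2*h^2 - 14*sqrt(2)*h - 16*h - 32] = 3*h^2 - 14*sqrt(2)*h + 4*h - 14*sqrt(2) - 16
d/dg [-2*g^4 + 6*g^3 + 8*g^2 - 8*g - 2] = -8*g^3 + 18*g^2 + 16*g - 8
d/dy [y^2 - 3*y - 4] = 2*y - 3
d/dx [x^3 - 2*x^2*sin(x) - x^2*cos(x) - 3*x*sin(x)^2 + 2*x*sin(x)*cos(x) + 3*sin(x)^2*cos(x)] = x^2*sin(x) - 2*x^2*cos(x) + 3*x^2 - 4*x*sin(x) - 3*x*sin(2*x) - 2*x*cos(x) + 2*x*cos(2*x) - 3*sin(x)/4 + sin(2*x) + 9*sin(3*x)/4 + 3*cos(2*x)/2 - 3/2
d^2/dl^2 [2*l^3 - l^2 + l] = 12*l - 2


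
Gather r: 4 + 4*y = 4*y + 4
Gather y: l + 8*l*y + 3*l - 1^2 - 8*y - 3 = 4*l + y*(8*l - 8) - 4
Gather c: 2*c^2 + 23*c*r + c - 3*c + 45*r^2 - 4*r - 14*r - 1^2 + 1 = 2*c^2 + c*(23*r - 2) + 45*r^2 - 18*r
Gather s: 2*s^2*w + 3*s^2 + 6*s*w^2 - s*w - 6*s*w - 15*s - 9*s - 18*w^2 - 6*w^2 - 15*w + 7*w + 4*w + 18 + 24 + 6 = s^2*(2*w + 3) + s*(6*w^2 - 7*w - 24) - 24*w^2 - 4*w + 48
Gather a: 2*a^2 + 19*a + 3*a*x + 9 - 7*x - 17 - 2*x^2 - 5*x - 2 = 2*a^2 + a*(3*x + 19) - 2*x^2 - 12*x - 10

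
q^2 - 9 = (q - 3)*(q + 3)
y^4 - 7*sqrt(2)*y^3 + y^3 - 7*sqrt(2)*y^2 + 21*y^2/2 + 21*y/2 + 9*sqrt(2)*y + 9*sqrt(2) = (y + 1)*(y - 6*sqrt(2))*(y - 3*sqrt(2)/2)*(y + sqrt(2)/2)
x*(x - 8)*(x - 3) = x^3 - 11*x^2 + 24*x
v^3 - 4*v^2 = v^2*(v - 4)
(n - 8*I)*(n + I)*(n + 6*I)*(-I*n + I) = -I*n^4 - n^3 + I*n^3 + n^2 - 50*I*n^2 + 48*n + 50*I*n - 48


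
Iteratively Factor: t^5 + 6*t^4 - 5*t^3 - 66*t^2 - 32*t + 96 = (t - 3)*(t^4 + 9*t^3 + 22*t^2 - 32) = (t - 3)*(t + 4)*(t^3 + 5*t^2 + 2*t - 8) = (t - 3)*(t + 2)*(t + 4)*(t^2 + 3*t - 4) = (t - 3)*(t - 1)*(t + 2)*(t + 4)*(t + 4)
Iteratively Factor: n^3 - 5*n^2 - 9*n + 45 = (n - 5)*(n^2 - 9) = (n - 5)*(n - 3)*(n + 3)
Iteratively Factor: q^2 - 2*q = (q - 2)*(q)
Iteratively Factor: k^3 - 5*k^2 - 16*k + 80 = (k + 4)*(k^2 - 9*k + 20) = (k - 4)*(k + 4)*(k - 5)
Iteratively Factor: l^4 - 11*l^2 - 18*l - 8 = (l + 2)*(l^3 - 2*l^2 - 7*l - 4) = (l - 4)*(l + 2)*(l^2 + 2*l + 1) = (l - 4)*(l + 1)*(l + 2)*(l + 1)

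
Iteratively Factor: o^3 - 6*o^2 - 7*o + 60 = (o + 3)*(o^2 - 9*o + 20) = (o - 5)*(o + 3)*(o - 4)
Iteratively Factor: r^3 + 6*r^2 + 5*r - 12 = (r + 3)*(r^2 + 3*r - 4) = (r + 3)*(r + 4)*(r - 1)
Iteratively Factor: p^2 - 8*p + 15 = (p - 3)*(p - 5)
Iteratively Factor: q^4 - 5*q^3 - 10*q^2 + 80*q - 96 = (q + 4)*(q^3 - 9*q^2 + 26*q - 24) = (q - 3)*(q + 4)*(q^2 - 6*q + 8) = (q - 3)*(q - 2)*(q + 4)*(q - 4)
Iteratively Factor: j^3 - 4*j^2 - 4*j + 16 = (j - 4)*(j^2 - 4) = (j - 4)*(j + 2)*(j - 2)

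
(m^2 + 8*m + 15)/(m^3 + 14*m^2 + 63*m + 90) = 1/(m + 6)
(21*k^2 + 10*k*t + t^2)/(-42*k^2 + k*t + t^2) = (3*k + t)/(-6*k + t)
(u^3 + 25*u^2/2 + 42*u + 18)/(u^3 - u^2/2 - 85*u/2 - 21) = (u + 6)/(u - 7)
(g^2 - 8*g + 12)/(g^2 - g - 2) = (g - 6)/(g + 1)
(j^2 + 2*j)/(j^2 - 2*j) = (j + 2)/(j - 2)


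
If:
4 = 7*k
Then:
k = 4/7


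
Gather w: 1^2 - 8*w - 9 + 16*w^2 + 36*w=16*w^2 + 28*w - 8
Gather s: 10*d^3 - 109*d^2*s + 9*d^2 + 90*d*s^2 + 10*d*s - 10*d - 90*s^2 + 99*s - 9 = 10*d^3 + 9*d^2 - 10*d + s^2*(90*d - 90) + s*(-109*d^2 + 10*d + 99) - 9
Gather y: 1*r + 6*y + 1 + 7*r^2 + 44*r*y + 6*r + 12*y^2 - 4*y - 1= 7*r^2 + 7*r + 12*y^2 + y*(44*r + 2)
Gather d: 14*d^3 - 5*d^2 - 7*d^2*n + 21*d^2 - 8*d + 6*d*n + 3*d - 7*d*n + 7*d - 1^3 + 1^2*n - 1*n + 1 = 14*d^3 + d^2*(16 - 7*n) + d*(2 - n)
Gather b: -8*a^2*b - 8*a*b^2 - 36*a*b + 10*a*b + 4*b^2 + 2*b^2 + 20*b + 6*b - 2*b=b^2*(6 - 8*a) + b*(-8*a^2 - 26*a + 24)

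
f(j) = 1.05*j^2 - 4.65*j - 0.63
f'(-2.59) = -10.09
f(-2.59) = 18.46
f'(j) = 2.1*j - 4.65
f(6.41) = 12.71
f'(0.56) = -3.47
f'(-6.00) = -17.25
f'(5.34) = 6.56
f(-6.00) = 65.07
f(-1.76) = 10.81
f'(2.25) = 0.08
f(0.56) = -2.90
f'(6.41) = 8.81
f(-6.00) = 65.07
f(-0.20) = 0.34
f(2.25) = -5.78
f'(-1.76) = -8.35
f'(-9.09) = -23.74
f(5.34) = 4.48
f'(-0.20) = -5.07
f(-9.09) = 128.40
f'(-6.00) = -17.25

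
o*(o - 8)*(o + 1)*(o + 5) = o^4 - 2*o^3 - 43*o^2 - 40*o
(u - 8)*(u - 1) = u^2 - 9*u + 8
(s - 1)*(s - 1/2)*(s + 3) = s^3 + 3*s^2/2 - 4*s + 3/2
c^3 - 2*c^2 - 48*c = c*(c - 8)*(c + 6)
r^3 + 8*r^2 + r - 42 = (r - 2)*(r + 3)*(r + 7)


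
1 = 1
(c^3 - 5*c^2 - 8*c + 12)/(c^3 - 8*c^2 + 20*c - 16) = (c^3 - 5*c^2 - 8*c + 12)/(c^3 - 8*c^2 + 20*c - 16)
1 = 1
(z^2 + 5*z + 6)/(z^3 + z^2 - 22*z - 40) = (z + 3)/(z^2 - z - 20)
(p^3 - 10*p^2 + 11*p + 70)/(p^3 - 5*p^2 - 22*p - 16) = (p^2 - 12*p + 35)/(p^2 - 7*p - 8)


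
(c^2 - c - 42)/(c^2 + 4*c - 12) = (c - 7)/(c - 2)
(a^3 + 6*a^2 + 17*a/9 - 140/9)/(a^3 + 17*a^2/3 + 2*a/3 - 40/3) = (a + 7/3)/(a + 2)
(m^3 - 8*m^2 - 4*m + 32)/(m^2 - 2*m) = m - 6 - 16/m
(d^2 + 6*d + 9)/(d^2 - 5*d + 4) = (d^2 + 6*d + 9)/(d^2 - 5*d + 4)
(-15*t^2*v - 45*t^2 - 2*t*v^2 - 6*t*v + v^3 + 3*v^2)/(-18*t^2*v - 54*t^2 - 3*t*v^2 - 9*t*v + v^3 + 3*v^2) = (5*t - v)/(6*t - v)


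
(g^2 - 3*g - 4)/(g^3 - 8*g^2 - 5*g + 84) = (g + 1)/(g^2 - 4*g - 21)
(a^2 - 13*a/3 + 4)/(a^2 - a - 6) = (a - 4/3)/(a + 2)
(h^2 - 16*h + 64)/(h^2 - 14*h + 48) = (h - 8)/(h - 6)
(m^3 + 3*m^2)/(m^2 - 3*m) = m*(m + 3)/(m - 3)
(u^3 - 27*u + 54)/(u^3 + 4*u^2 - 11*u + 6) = (u^2 - 6*u + 9)/(u^2 - 2*u + 1)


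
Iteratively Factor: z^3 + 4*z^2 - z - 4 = (z - 1)*(z^2 + 5*z + 4) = (z - 1)*(z + 1)*(z + 4)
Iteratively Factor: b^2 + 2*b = (b + 2)*(b)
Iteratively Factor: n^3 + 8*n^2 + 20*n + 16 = (n + 4)*(n^2 + 4*n + 4) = (n + 2)*(n + 4)*(n + 2)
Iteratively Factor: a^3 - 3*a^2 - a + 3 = (a - 3)*(a^2 - 1) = (a - 3)*(a - 1)*(a + 1)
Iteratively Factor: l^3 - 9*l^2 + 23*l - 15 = (l - 1)*(l^2 - 8*l + 15) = (l - 3)*(l - 1)*(l - 5)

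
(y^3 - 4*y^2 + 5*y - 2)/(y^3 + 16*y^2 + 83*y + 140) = (y^3 - 4*y^2 + 5*y - 2)/(y^3 + 16*y^2 + 83*y + 140)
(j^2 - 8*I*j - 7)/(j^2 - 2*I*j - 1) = (j - 7*I)/(j - I)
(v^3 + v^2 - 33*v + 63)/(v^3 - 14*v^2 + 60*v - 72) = (v^3 + v^2 - 33*v + 63)/(v^3 - 14*v^2 + 60*v - 72)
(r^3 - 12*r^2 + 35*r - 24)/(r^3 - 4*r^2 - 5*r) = (-r^3 + 12*r^2 - 35*r + 24)/(r*(-r^2 + 4*r + 5))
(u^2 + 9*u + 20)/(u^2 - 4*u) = (u^2 + 9*u + 20)/(u*(u - 4))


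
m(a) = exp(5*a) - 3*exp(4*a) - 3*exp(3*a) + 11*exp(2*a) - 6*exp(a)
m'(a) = 5*exp(5*a) - 12*exp(4*a) - 9*exp(3*a) + 22*exp(2*a) - 6*exp(a)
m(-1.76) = -0.72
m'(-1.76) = -0.44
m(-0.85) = -0.88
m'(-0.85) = 0.42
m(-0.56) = -0.66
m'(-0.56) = 1.10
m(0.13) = -0.13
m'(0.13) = -2.20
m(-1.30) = -0.89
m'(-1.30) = -0.24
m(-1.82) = -0.70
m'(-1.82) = -0.44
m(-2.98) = -0.28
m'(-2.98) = -0.25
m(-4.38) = -0.07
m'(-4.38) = -0.07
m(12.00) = 114198633947861395814795435.75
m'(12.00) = 570995274785947123509065776.68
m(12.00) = 114198633947861395814795435.75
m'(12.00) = 570995274785947123509065776.68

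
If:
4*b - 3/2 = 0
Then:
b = 3/8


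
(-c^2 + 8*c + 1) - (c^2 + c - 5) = -2*c^2 + 7*c + 6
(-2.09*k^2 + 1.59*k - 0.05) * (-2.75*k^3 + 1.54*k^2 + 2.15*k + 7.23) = 5.7475*k^5 - 7.5911*k^4 - 1.9074*k^3 - 11.7692*k^2 + 11.3882*k - 0.3615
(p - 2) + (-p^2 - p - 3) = -p^2 - 5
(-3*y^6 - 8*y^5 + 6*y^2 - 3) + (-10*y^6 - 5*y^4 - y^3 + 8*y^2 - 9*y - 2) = -13*y^6 - 8*y^5 - 5*y^4 - y^3 + 14*y^2 - 9*y - 5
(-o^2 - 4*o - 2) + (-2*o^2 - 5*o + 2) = -3*o^2 - 9*o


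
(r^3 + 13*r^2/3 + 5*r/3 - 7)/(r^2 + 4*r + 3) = (3*r^2 + 4*r - 7)/(3*(r + 1))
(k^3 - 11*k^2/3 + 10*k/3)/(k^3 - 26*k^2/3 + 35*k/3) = (k - 2)/(k - 7)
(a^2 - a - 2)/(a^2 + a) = (a - 2)/a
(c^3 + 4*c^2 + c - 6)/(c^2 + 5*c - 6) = (c^2 + 5*c + 6)/(c + 6)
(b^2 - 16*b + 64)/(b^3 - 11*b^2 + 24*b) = (b - 8)/(b*(b - 3))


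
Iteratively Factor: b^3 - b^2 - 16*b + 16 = (b + 4)*(b^2 - 5*b + 4) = (b - 1)*(b + 4)*(b - 4)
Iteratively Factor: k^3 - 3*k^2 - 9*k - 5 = (k + 1)*(k^2 - 4*k - 5) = (k + 1)^2*(k - 5)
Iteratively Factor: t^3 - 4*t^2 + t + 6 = (t + 1)*(t^2 - 5*t + 6) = (t - 2)*(t + 1)*(t - 3)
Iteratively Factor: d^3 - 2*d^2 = (d)*(d^2 - 2*d) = d^2*(d - 2)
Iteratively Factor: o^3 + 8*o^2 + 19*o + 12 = (o + 3)*(o^2 + 5*o + 4) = (o + 3)*(o + 4)*(o + 1)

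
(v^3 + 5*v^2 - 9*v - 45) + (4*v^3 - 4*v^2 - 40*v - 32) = 5*v^3 + v^2 - 49*v - 77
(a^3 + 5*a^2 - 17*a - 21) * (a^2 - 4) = a^5 + 5*a^4 - 21*a^3 - 41*a^2 + 68*a + 84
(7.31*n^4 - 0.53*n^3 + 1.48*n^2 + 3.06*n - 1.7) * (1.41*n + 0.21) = 10.3071*n^5 + 0.7878*n^4 + 1.9755*n^3 + 4.6254*n^2 - 1.7544*n - 0.357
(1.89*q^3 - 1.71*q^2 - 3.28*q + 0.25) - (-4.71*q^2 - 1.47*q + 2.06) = 1.89*q^3 + 3.0*q^2 - 1.81*q - 1.81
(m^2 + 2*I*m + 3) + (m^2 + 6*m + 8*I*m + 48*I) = 2*m^2 + 6*m + 10*I*m + 3 + 48*I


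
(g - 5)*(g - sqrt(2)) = g^2 - 5*g - sqrt(2)*g + 5*sqrt(2)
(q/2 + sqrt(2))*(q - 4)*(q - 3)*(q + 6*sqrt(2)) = q^4/2 - 7*q^3/2 + 4*sqrt(2)*q^3 - 28*sqrt(2)*q^2 + 18*q^2 - 84*q + 48*sqrt(2)*q + 144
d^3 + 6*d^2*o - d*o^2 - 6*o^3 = (d - o)*(d + o)*(d + 6*o)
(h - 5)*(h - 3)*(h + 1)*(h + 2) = h^4 - 5*h^3 - 7*h^2 + 29*h + 30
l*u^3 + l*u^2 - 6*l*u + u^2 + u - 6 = (u - 2)*(u + 3)*(l*u + 1)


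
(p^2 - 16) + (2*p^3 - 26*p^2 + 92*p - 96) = 2*p^3 - 25*p^2 + 92*p - 112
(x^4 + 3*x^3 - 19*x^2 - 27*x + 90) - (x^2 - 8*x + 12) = x^4 + 3*x^3 - 20*x^2 - 19*x + 78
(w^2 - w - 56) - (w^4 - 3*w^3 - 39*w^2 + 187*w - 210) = -w^4 + 3*w^3 + 40*w^2 - 188*w + 154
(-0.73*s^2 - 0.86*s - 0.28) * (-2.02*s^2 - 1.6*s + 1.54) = 1.4746*s^4 + 2.9052*s^3 + 0.8174*s^2 - 0.8764*s - 0.4312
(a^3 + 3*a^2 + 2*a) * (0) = 0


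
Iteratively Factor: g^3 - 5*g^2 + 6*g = (g)*(g^2 - 5*g + 6) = g*(g - 3)*(g - 2)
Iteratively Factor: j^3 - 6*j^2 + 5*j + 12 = (j + 1)*(j^2 - 7*j + 12) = (j - 3)*(j + 1)*(j - 4)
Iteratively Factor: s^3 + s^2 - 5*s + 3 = (s + 3)*(s^2 - 2*s + 1) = (s - 1)*(s + 3)*(s - 1)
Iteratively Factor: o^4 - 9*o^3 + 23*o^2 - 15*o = (o - 3)*(o^3 - 6*o^2 + 5*o) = (o - 5)*(o - 3)*(o^2 - o) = o*(o - 5)*(o - 3)*(o - 1)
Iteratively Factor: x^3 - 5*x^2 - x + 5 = (x + 1)*(x^2 - 6*x + 5) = (x - 5)*(x + 1)*(x - 1)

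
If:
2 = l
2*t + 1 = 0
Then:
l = 2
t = -1/2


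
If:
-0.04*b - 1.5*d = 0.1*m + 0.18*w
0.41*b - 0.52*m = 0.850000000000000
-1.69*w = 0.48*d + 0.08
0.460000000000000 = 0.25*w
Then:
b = 82.46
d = -6.64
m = 63.38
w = 1.84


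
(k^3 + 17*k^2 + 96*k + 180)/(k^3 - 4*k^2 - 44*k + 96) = (k^2 + 11*k + 30)/(k^2 - 10*k + 16)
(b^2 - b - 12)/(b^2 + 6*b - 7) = (b^2 - b - 12)/(b^2 + 6*b - 7)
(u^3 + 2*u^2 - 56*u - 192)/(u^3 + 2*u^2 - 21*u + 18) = (u^2 - 4*u - 32)/(u^2 - 4*u + 3)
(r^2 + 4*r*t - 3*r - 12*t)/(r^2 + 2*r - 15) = (r + 4*t)/(r + 5)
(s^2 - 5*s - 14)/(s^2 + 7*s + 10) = (s - 7)/(s + 5)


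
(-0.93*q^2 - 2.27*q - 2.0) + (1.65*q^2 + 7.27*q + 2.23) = 0.72*q^2 + 5.0*q + 0.23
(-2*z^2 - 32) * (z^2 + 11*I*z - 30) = -2*z^4 - 22*I*z^3 + 28*z^2 - 352*I*z + 960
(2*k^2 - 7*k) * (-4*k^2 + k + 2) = -8*k^4 + 30*k^3 - 3*k^2 - 14*k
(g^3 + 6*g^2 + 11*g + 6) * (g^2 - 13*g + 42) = g^5 - 7*g^4 - 25*g^3 + 115*g^2 + 384*g + 252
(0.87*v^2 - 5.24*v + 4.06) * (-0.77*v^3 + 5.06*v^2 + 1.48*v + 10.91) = -0.6699*v^5 + 8.437*v^4 - 28.353*v^3 + 22.2801*v^2 - 51.1596*v + 44.2946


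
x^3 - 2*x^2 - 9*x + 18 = (x - 3)*(x - 2)*(x + 3)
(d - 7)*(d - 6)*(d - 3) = d^3 - 16*d^2 + 81*d - 126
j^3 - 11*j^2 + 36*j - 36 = (j - 6)*(j - 3)*(j - 2)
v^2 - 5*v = v*(v - 5)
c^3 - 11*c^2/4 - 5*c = c*(c - 4)*(c + 5/4)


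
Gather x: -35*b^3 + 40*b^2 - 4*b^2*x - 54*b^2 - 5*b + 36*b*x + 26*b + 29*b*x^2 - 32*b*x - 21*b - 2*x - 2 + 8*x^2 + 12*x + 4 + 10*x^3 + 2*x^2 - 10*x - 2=-35*b^3 - 14*b^2 + 10*x^3 + x^2*(29*b + 10) + x*(-4*b^2 + 4*b)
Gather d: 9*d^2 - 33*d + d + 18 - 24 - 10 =9*d^2 - 32*d - 16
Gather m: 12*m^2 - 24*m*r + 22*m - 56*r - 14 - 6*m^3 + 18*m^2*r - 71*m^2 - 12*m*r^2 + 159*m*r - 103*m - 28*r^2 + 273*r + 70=-6*m^3 + m^2*(18*r - 59) + m*(-12*r^2 + 135*r - 81) - 28*r^2 + 217*r + 56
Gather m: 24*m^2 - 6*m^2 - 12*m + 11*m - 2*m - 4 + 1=18*m^2 - 3*m - 3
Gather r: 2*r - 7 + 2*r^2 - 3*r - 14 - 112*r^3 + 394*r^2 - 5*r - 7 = -112*r^3 + 396*r^2 - 6*r - 28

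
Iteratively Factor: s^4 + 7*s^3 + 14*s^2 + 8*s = (s + 4)*(s^3 + 3*s^2 + 2*s) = (s + 1)*(s + 4)*(s^2 + 2*s) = (s + 1)*(s + 2)*(s + 4)*(s)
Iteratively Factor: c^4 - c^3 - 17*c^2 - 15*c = (c - 5)*(c^3 + 4*c^2 + 3*c) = c*(c - 5)*(c^2 + 4*c + 3) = c*(c - 5)*(c + 1)*(c + 3)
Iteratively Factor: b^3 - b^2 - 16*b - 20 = (b + 2)*(b^2 - 3*b - 10) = (b - 5)*(b + 2)*(b + 2)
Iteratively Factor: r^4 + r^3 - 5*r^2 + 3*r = (r - 1)*(r^3 + 2*r^2 - 3*r) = (r - 1)^2*(r^2 + 3*r) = (r - 1)^2*(r + 3)*(r)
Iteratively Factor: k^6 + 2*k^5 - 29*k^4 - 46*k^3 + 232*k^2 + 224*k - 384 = (k + 4)*(k^5 - 2*k^4 - 21*k^3 + 38*k^2 + 80*k - 96) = (k + 2)*(k + 4)*(k^4 - 4*k^3 - 13*k^2 + 64*k - 48) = (k - 1)*(k + 2)*(k + 4)*(k^3 - 3*k^2 - 16*k + 48) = (k - 4)*(k - 1)*(k + 2)*(k + 4)*(k^2 + k - 12) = (k - 4)*(k - 1)*(k + 2)*(k + 4)^2*(k - 3)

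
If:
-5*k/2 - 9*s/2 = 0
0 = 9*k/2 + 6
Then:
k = -4/3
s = 20/27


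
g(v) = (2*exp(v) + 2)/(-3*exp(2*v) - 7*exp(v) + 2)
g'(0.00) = 0.56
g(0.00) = -0.50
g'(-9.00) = 0.00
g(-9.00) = 1.00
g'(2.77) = 0.04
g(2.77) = -0.04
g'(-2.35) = 1.07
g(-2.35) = 1.68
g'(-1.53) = 38.30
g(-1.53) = 7.08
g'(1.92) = 0.08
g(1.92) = -0.08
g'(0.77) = 0.21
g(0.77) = -0.23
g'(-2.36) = 1.05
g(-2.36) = 1.67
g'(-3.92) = 0.10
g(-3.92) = 1.10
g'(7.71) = 0.00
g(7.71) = -0.00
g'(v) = (2*exp(v) + 2)*(6*exp(2*v) + 7*exp(v))/(-3*exp(2*v) - 7*exp(v) + 2)^2 + 2*exp(v)/(-3*exp(2*v) - 7*exp(v) + 2)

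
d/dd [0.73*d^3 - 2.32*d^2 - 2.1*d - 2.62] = 2.19*d^2 - 4.64*d - 2.1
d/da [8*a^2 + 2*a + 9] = 16*a + 2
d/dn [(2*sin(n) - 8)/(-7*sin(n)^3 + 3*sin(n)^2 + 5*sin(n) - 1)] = 2*(14*sin(n)^3 - 87*sin(n)^2 + 24*sin(n) + 19)*cos(n)/(7*sin(n)^3 - 3*sin(n)^2 - 5*sin(n) + 1)^2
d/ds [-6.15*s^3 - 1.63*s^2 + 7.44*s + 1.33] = -18.45*s^2 - 3.26*s + 7.44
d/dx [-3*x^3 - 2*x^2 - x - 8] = -9*x^2 - 4*x - 1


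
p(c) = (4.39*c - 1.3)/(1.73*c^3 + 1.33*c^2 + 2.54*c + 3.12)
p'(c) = (4.39*c - 1.3)*(-5.19*c^2 - 2.66*c - 2.54)/(1.73*c^3 + 1.33*c^2 + 2.54*c + 3.12)^2 + 4.39/(1.73*c^3 + 1.33*c^2 + 2.54*c + 3.12)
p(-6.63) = 0.07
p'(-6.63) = 0.02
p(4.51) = 0.09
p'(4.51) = -0.03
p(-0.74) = -3.59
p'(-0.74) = 13.13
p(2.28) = 0.24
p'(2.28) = -0.11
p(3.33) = 0.15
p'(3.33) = -0.06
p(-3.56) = 0.25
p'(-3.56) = 0.16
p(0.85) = 0.33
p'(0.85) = 0.21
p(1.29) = 0.35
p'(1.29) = -0.06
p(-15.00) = 0.01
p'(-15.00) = 0.00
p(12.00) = 0.02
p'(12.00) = -0.00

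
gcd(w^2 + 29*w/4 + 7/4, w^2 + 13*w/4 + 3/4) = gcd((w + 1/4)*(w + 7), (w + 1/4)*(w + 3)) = w + 1/4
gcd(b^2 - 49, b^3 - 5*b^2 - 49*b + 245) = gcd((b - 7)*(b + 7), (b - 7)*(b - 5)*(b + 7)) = b^2 - 49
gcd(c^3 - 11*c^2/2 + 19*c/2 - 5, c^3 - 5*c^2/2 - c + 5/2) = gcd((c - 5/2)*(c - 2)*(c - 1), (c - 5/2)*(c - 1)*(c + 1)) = c^2 - 7*c/2 + 5/2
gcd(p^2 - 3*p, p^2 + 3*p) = p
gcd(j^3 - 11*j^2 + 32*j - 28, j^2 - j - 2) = j - 2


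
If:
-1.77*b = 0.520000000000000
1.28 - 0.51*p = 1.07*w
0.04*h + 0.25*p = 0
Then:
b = -0.29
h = 13.1127450980392*w - 15.6862745098039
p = 2.50980392156863 - 2.09803921568627*w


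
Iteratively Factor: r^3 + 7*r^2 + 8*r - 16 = (r + 4)*(r^2 + 3*r - 4) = (r + 4)^2*(r - 1)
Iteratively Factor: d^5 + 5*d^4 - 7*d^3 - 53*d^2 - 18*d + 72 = (d - 1)*(d^4 + 6*d^3 - d^2 - 54*d - 72) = (d - 1)*(d + 2)*(d^3 + 4*d^2 - 9*d - 36) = (d - 3)*(d - 1)*(d + 2)*(d^2 + 7*d + 12) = (d - 3)*(d - 1)*(d + 2)*(d + 4)*(d + 3)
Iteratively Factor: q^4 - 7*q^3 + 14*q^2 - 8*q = (q - 2)*(q^3 - 5*q^2 + 4*q) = (q - 4)*(q - 2)*(q^2 - q) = (q - 4)*(q - 2)*(q - 1)*(q)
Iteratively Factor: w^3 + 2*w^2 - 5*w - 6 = (w + 3)*(w^2 - w - 2) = (w + 1)*(w + 3)*(w - 2)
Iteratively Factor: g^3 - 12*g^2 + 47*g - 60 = (g - 4)*(g^2 - 8*g + 15) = (g - 4)*(g - 3)*(g - 5)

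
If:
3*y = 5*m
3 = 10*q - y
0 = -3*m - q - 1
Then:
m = -39/95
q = 22/95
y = -13/19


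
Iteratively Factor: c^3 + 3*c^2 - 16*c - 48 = (c + 3)*(c^2 - 16) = (c - 4)*(c + 3)*(c + 4)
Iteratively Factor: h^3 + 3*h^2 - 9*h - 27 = (h - 3)*(h^2 + 6*h + 9) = (h - 3)*(h + 3)*(h + 3)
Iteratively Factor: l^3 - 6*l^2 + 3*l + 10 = (l - 2)*(l^2 - 4*l - 5) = (l - 2)*(l + 1)*(l - 5)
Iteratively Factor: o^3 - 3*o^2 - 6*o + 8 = (o - 1)*(o^2 - 2*o - 8) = (o - 4)*(o - 1)*(o + 2)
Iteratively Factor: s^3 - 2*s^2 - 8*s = (s + 2)*(s^2 - 4*s) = s*(s + 2)*(s - 4)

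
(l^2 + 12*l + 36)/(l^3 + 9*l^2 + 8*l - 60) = (l + 6)/(l^2 + 3*l - 10)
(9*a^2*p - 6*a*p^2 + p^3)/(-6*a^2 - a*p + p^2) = p*(-3*a + p)/(2*a + p)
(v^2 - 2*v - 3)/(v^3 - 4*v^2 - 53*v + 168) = (v + 1)/(v^2 - v - 56)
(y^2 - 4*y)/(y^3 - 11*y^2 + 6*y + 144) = y*(y - 4)/(y^3 - 11*y^2 + 6*y + 144)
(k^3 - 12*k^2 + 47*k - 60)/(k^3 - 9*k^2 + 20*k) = (k - 3)/k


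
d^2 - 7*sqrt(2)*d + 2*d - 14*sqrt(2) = (d + 2)*(d - 7*sqrt(2))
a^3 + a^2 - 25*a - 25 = (a - 5)*(a + 1)*(a + 5)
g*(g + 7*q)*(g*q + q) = g^3*q + 7*g^2*q^2 + g^2*q + 7*g*q^2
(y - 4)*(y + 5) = y^2 + y - 20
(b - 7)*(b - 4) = b^2 - 11*b + 28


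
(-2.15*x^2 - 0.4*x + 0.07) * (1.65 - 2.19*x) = 4.7085*x^3 - 2.6715*x^2 - 0.8133*x + 0.1155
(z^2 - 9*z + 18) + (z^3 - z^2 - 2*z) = z^3 - 11*z + 18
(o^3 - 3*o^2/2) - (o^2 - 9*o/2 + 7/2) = o^3 - 5*o^2/2 + 9*o/2 - 7/2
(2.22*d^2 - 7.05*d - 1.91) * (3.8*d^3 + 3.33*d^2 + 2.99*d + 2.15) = 8.436*d^5 - 19.3974*d^4 - 24.0967*d^3 - 22.6668*d^2 - 20.8684*d - 4.1065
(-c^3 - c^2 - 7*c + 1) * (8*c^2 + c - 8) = -8*c^5 - 9*c^4 - 49*c^3 + 9*c^2 + 57*c - 8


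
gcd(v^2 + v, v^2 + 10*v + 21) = 1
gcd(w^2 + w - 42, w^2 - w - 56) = w + 7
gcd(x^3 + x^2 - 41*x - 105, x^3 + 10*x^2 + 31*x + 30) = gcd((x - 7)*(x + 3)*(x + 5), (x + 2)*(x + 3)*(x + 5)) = x^2 + 8*x + 15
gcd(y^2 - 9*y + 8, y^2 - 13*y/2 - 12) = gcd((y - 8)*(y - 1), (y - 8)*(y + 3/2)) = y - 8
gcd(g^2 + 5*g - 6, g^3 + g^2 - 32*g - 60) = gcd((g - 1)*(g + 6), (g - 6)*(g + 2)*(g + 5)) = 1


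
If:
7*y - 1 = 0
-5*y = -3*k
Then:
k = 5/21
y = 1/7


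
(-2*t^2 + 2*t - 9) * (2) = -4*t^2 + 4*t - 18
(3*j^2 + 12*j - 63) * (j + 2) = 3*j^3 + 18*j^2 - 39*j - 126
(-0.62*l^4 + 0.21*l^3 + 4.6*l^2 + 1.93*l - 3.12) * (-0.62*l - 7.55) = 0.3844*l^5 + 4.5508*l^4 - 4.4375*l^3 - 35.9266*l^2 - 12.6371*l + 23.556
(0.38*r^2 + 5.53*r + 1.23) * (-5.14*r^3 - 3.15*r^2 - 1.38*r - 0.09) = -1.9532*r^5 - 29.6212*r^4 - 24.2661*r^3 - 11.5401*r^2 - 2.1951*r - 0.1107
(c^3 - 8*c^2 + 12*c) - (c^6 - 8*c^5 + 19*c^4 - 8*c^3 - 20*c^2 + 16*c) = -c^6 + 8*c^5 - 19*c^4 + 9*c^3 + 12*c^2 - 4*c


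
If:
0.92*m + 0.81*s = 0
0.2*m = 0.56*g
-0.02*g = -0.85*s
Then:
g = 0.00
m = 0.00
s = 0.00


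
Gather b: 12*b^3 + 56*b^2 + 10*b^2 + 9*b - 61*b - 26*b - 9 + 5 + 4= 12*b^3 + 66*b^2 - 78*b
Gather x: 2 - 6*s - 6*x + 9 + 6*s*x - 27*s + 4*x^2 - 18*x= -33*s + 4*x^2 + x*(6*s - 24) + 11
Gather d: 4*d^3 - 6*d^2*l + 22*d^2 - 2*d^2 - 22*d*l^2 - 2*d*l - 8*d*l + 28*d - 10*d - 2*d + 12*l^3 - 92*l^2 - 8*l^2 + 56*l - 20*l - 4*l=4*d^3 + d^2*(20 - 6*l) + d*(-22*l^2 - 10*l + 16) + 12*l^3 - 100*l^2 + 32*l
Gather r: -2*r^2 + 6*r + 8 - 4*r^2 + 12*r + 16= -6*r^2 + 18*r + 24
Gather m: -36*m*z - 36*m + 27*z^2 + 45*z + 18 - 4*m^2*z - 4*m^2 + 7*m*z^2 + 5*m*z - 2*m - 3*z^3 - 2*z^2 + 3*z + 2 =m^2*(-4*z - 4) + m*(7*z^2 - 31*z - 38) - 3*z^3 + 25*z^2 + 48*z + 20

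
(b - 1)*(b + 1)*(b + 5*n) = b^3 + 5*b^2*n - b - 5*n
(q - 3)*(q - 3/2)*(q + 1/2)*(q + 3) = q^4 - q^3 - 39*q^2/4 + 9*q + 27/4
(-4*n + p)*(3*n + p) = -12*n^2 - n*p + p^2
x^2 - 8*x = x*(x - 8)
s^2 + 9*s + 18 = (s + 3)*(s + 6)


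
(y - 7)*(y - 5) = y^2 - 12*y + 35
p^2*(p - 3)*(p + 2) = p^4 - p^3 - 6*p^2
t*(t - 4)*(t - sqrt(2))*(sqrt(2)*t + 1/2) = sqrt(2)*t^4 - 4*sqrt(2)*t^3 - 3*t^3/2 - sqrt(2)*t^2/2 + 6*t^2 + 2*sqrt(2)*t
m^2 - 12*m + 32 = (m - 8)*(m - 4)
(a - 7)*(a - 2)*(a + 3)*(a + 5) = a^4 - a^3 - 43*a^2 - 23*a + 210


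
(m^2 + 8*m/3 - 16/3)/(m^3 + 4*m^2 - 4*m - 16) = (m - 4/3)/(m^2 - 4)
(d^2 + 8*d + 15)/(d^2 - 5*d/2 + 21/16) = 16*(d^2 + 8*d + 15)/(16*d^2 - 40*d + 21)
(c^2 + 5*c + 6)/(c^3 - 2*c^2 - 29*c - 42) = 1/(c - 7)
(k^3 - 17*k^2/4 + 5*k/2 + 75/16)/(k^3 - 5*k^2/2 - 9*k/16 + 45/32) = 2*(2*k - 5)/(4*k - 3)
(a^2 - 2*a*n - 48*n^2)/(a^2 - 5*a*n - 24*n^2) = (a + 6*n)/(a + 3*n)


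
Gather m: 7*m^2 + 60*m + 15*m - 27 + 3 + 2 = 7*m^2 + 75*m - 22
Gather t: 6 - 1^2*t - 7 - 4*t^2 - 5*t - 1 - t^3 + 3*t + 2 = -t^3 - 4*t^2 - 3*t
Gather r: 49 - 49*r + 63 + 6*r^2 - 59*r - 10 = 6*r^2 - 108*r + 102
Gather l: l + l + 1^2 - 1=2*l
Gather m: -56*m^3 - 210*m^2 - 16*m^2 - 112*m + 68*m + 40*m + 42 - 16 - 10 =-56*m^3 - 226*m^2 - 4*m + 16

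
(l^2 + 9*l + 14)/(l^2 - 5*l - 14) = (l + 7)/(l - 7)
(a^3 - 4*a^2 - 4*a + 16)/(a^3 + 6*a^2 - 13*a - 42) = (a^2 - 6*a + 8)/(a^2 + 4*a - 21)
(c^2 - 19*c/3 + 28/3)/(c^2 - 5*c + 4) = (c - 7/3)/(c - 1)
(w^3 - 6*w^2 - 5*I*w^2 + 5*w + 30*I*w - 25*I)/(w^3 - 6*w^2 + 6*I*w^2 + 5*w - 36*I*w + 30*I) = (w - 5*I)/(w + 6*I)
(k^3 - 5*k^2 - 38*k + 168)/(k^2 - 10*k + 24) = (k^2 - k - 42)/(k - 6)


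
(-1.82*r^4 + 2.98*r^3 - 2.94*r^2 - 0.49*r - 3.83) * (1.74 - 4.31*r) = 7.8442*r^5 - 16.0106*r^4 + 17.8566*r^3 - 3.0037*r^2 + 15.6547*r - 6.6642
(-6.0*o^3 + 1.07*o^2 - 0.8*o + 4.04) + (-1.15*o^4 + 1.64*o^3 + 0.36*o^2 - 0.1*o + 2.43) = -1.15*o^4 - 4.36*o^3 + 1.43*o^2 - 0.9*o + 6.47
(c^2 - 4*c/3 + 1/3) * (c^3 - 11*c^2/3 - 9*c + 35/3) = c^5 - 5*c^4 - 34*c^3/9 + 202*c^2/9 - 167*c/9 + 35/9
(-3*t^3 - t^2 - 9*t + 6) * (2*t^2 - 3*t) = -6*t^5 + 7*t^4 - 15*t^3 + 39*t^2 - 18*t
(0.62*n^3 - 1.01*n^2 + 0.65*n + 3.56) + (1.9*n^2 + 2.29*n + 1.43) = 0.62*n^3 + 0.89*n^2 + 2.94*n + 4.99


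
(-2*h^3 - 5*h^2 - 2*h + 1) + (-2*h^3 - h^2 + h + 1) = -4*h^3 - 6*h^2 - h + 2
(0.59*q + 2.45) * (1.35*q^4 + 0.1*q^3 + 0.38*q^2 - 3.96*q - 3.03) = 0.7965*q^5 + 3.3665*q^4 + 0.4692*q^3 - 1.4054*q^2 - 11.4897*q - 7.4235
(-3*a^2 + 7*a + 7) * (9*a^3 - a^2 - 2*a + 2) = -27*a^5 + 66*a^4 + 62*a^3 - 27*a^2 + 14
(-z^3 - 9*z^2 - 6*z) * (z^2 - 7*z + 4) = -z^5 - 2*z^4 + 53*z^3 + 6*z^2 - 24*z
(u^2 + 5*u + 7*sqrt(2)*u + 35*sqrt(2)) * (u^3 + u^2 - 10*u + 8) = u^5 + 6*u^4 + 7*sqrt(2)*u^4 - 5*u^3 + 42*sqrt(2)*u^3 - 35*sqrt(2)*u^2 - 42*u^2 - 294*sqrt(2)*u + 40*u + 280*sqrt(2)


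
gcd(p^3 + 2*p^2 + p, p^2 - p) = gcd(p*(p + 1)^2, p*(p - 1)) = p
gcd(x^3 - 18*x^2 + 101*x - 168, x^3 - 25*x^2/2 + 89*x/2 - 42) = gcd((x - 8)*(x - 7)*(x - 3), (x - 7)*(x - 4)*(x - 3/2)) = x - 7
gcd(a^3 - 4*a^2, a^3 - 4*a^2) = a^3 - 4*a^2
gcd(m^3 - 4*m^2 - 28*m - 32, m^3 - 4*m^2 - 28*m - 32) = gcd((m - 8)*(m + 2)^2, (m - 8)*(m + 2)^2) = m^3 - 4*m^2 - 28*m - 32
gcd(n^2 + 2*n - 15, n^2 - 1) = 1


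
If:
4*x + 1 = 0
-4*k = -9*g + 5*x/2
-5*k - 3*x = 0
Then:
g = -1/360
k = 3/20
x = -1/4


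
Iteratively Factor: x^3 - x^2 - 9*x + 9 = (x - 1)*(x^2 - 9) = (x - 1)*(x + 3)*(x - 3)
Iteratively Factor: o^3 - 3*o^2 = (o)*(o^2 - 3*o) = o*(o - 3)*(o)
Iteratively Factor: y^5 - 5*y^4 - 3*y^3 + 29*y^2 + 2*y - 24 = (y + 2)*(y^4 - 7*y^3 + 11*y^2 + 7*y - 12) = (y - 3)*(y + 2)*(y^3 - 4*y^2 - y + 4) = (y - 3)*(y - 1)*(y + 2)*(y^2 - 3*y - 4) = (y - 3)*(y - 1)*(y + 1)*(y + 2)*(y - 4)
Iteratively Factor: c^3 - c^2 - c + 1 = (c - 1)*(c^2 - 1) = (c - 1)*(c + 1)*(c - 1)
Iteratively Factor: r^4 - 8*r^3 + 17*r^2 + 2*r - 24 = (r - 4)*(r^3 - 4*r^2 + r + 6) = (r - 4)*(r - 2)*(r^2 - 2*r - 3) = (r - 4)*(r - 3)*(r - 2)*(r + 1)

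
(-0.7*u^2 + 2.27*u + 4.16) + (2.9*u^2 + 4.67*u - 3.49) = 2.2*u^2 + 6.94*u + 0.67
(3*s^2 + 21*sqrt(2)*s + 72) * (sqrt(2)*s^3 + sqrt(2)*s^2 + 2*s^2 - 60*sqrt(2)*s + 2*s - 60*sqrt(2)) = 3*sqrt(2)*s^5 + 3*sqrt(2)*s^4 + 48*s^4 - 66*sqrt(2)*s^3 + 48*s^3 - 2376*s^2 - 66*sqrt(2)*s^2 - 4320*sqrt(2)*s - 2376*s - 4320*sqrt(2)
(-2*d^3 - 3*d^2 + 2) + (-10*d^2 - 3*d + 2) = -2*d^3 - 13*d^2 - 3*d + 4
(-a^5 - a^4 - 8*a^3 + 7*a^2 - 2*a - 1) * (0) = 0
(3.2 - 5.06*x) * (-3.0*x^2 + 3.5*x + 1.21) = 15.18*x^3 - 27.31*x^2 + 5.0774*x + 3.872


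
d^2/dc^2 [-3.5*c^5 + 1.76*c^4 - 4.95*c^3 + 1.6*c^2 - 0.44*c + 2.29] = -70.0*c^3 + 21.12*c^2 - 29.7*c + 3.2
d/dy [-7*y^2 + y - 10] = 1 - 14*y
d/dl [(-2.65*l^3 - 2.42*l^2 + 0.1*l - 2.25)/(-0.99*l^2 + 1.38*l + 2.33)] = (2.6235*l^4 - 7.314*l^3 - 21.7641*l^2 - 15.7322*l + 3.338)/(0.9801*l^4 - 2.7324*l^3 - 2.709*l^2 + 6.4308*l + 5.4289)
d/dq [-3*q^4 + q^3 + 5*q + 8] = -12*q^3 + 3*q^2 + 5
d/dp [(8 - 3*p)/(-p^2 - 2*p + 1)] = (-3*p^2 + 16*p + 13)/(p^4 + 4*p^3 + 2*p^2 - 4*p + 1)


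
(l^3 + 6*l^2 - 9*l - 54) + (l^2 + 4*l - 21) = l^3 + 7*l^2 - 5*l - 75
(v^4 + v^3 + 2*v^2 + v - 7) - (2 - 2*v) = v^4 + v^3 + 2*v^2 + 3*v - 9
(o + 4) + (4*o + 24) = 5*o + 28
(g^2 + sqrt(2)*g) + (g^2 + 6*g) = 2*g^2 + sqrt(2)*g + 6*g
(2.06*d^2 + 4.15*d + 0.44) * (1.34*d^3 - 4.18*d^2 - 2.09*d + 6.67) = 2.7604*d^5 - 3.0498*d^4 - 21.0628*d^3 + 3.2275*d^2 + 26.7609*d + 2.9348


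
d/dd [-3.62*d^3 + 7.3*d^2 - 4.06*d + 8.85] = -10.86*d^2 + 14.6*d - 4.06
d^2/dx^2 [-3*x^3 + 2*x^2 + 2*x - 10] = 4 - 18*x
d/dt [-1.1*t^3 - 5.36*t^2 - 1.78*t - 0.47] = -3.3*t^2 - 10.72*t - 1.78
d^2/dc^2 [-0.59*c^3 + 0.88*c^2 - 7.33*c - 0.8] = 1.76 - 3.54*c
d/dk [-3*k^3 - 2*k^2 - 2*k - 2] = -9*k^2 - 4*k - 2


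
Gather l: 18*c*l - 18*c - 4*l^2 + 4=18*c*l - 18*c - 4*l^2 + 4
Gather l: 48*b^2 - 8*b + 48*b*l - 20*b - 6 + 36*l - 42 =48*b^2 - 28*b + l*(48*b + 36) - 48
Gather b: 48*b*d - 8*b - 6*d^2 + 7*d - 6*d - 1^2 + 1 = b*(48*d - 8) - 6*d^2 + d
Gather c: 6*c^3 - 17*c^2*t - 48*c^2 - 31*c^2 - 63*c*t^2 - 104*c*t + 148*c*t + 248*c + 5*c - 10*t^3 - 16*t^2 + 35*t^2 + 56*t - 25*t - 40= 6*c^3 + c^2*(-17*t - 79) + c*(-63*t^2 + 44*t + 253) - 10*t^3 + 19*t^2 + 31*t - 40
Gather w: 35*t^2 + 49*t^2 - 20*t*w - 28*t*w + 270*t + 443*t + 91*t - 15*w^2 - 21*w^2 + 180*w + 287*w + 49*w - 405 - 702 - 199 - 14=84*t^2 + 804*t - 36*w^2 + w*(516 - 48*t) - 1320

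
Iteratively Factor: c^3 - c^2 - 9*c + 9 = (c - 3)*(c^2 + 2*c - 3) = (c - 3)*(c + 3)*(c - 1)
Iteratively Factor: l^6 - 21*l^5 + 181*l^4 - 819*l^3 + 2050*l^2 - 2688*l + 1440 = (l - 2)*(l^5 - 19*l^4 + 143*l^3 - 533*l^2 + 984*l - 720) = (l - 5)*(l - 2)*(l^4 - 14*l^3 + 73*l^2 - 168*l + 144) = (l - 5)*(l - 4)*(l - 2)*(l^3 - 10*l^2 + 33*l - 36) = (l - 5)*(l - 4)*(l - 3)*(l - 2)*(l^2 - 7*l + 12) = (l - 5)*(l - 4)*(l - 3)^2*(l - 2)*(l - 4)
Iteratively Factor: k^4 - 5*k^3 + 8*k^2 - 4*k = (k)*(k^3 - 5*k^2 + 8*k - 4) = k*(k - 1)*(k^2 - 4*k + 4) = k*(k - 2)*(k - 1)*(k - 2)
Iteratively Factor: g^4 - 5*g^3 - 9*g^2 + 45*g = (g - 5)*(g^3 - 9*g) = (g - 5)*(g - 3)*(g^2 + 3*g) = (g - 5)*(g - 3)*(g + 3)*(g)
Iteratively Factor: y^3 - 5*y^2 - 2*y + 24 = (y - 3)*(y^2 - 2*y - 8) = (y - 3)*(y + 2)*(y - 4)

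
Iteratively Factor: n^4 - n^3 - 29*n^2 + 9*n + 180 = (n - 5)*(n^3 + 4*n^2 - 9*n - 36) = (n - 5)*(n + 4)*(n^2 - 9) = (n - 5)*(n - 3)*(n + 4)*(n + 3)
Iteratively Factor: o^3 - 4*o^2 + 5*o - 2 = (o - 1)*(o^2 - 3*o + 2) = (o - 1)^2*(o - 2)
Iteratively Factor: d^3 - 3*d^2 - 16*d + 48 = (d - 3)*(d^2 - 16) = (d - 3)*(d + 4)*(d - 4)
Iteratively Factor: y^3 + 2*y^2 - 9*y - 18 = (y - 3)*(y^2 + 5*y + 6) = (y - 3)*(y + 2)*(y + 3)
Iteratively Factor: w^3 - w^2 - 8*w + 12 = (w - 2)*(w^2 + w - 6) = (w - 2)*(w + 3)*(w - 2)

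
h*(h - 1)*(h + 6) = h^3 + 5*h^2 - 6*h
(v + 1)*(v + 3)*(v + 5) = v^3 + 9*v^2 + 23*v + 15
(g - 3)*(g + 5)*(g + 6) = g^3 + 8*g^2 - 3*g - 90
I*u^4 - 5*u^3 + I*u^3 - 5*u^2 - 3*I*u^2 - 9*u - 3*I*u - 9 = (u + 1)*(u + 3*I)^2*(I*u + 1)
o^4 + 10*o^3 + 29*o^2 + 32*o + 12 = (o + 1)^2*(o + 2)*(o + 6)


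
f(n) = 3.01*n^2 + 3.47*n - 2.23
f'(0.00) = 3.47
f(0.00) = -2.23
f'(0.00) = 3.47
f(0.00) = -2.23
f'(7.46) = 48.38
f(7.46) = 191.17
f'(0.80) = 8.29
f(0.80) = 2.47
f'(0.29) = 5.22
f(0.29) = -0.97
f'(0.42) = 6.00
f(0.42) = -0.24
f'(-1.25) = -4.06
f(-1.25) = -1.86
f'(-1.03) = -2.73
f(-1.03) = -2.61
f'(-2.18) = -9.65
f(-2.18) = 4.51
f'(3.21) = 22.79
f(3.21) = 39.92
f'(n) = 6.02*n + 3.47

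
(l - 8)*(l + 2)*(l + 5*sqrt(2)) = l^3 - 6*l^2 + 5*sqrt(2)*l^2 - 30*sqrt(2)*l - 16*l - 80*sqrt(2)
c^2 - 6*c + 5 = (c - 5)*(c - 1)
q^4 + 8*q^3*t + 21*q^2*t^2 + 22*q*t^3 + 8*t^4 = (q + t)^2*(q + 2*t)*(q + 4*t)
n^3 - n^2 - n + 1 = (n - 1)^2*(n + 1)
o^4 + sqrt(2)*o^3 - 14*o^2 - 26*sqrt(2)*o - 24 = (o - 3*sqrt(2))*(o + sqrt(2))^2*(o + 2*sqrt(2))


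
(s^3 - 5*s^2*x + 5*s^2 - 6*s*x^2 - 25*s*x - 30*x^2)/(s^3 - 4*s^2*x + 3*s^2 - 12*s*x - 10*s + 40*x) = (-s^2 + 5*s*x + 6*x^2)/(-s^2 + 4*s*x + 2*s - 8*x)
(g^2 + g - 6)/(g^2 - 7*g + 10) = (g + 3)/(g - 5)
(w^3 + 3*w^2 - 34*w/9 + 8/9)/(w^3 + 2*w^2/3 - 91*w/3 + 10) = (w^2 + 10*w/3 - 8/3)/(w^2 + w - 30)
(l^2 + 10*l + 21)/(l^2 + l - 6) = (l + 7)/(l - 2)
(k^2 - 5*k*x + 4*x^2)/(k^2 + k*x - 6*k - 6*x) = (k^2 - 5*k*x + 4*x^2)/(k^2 + k*x - 6*k - 6*x)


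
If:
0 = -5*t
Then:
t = 0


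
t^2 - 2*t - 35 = (t - 7)*(t + 5)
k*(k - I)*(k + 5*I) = k^3 + 4*I*k^2 + 5*k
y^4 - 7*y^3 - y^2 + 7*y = y*(y - 7)*(y - 1)*(y + 1)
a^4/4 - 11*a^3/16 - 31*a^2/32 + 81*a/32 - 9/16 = (a/4 + 1/2)*(a - 3)*(a - 3/2)*(a - 1/4)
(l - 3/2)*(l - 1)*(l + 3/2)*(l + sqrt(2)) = l^4 - l^3 + sqrt(2)*l^3 - 9*l^2/4 - sqrt(2)*l^2 - 9*sqrt(2)*l/4 + 9*l/4 + 9*sqrt(2)/4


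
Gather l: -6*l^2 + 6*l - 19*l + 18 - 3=-6*l^2 - 13*l + 15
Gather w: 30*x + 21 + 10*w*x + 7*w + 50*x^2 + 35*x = w*(10*x + 7) + 50*x^2 + 65*x + 21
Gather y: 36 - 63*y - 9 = 27 - 63*y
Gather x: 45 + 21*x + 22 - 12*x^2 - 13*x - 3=-12*x^2 + 8*x + 64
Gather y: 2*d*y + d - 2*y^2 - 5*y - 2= d - 2*y^2 + y*(2*d - 5) - 2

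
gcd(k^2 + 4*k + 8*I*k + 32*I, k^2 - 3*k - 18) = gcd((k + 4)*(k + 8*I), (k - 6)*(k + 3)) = 1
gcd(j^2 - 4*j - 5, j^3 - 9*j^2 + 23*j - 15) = j - 5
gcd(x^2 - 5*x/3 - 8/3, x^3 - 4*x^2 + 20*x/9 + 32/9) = x - 8/3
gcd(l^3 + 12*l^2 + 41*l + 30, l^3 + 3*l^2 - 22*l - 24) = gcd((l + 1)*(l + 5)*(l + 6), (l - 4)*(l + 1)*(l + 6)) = l^2 + 7*l + 6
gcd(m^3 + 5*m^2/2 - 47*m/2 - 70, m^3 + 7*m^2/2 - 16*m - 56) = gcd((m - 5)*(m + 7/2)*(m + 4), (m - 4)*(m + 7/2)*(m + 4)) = m^2 + 15*m/2 + 14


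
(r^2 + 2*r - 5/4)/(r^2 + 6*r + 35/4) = (2*r - 1)/(2*r + 7)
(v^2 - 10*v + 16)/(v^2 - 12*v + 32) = (v - 2)/(v - 4)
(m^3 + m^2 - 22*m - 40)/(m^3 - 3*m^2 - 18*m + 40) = (m + 2)/(m - 2)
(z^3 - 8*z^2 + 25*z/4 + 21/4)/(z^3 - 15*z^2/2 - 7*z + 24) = (2*z^2 - 13*z - 7)/(2*(z^2 - 6*z - 16))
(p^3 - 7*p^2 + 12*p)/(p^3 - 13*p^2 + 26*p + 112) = p*(p^2 - 7*p + 12)/(p^3 - 13*p^2 + 26*p + 112)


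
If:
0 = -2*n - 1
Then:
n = -1/2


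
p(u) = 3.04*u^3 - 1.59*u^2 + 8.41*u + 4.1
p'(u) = 9.12*u^2 - 3.18*u + 8.41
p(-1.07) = -10.44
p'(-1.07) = 22.25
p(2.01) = 39.27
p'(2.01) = 38.86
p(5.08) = 404.32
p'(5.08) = 227.61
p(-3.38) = -159.88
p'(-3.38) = 123.35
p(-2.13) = -50.40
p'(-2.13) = 56.56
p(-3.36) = -157.42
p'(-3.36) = 122.06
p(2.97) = 94.69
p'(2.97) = 79.41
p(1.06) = 14.85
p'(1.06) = 15.29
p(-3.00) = -117.52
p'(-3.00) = 100.03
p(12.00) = 5129.18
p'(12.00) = 1283.53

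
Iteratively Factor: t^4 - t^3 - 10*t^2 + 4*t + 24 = (t - 3)*(t^3 + 2*t^2 - 4*t - 8) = (t - 3)*(t - 2)*(t^2 + 4*t + 4) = (t - 3)*(t - 2)*(t + 2)*(t + 2)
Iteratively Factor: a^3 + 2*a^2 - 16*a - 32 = (a + 2)*(a^2 - 16) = (a - 4)*(a + 2)*(a + 4)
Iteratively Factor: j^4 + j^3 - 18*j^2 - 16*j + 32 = (j - 4)*(j^3 + 5*j^2 + 2*j - 8) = (j - 4)*(j - 1)*(j^2 + 6*j + 8) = (j - 4)*(j - 1)*(j + 2)*(j + 4)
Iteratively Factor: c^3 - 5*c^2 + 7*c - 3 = (c - 3)*(c^2 - 2*c + 1) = (c - 3)*(c - 1)*(c - 1)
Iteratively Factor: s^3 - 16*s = (s + 4)*(s^2 - 4*s) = (s - 4)*(s + 4)*(s)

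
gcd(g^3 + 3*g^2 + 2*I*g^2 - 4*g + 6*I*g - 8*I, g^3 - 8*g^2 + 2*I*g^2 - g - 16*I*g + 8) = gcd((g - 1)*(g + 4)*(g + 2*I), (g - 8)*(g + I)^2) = 1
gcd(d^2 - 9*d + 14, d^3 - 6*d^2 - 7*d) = d - 7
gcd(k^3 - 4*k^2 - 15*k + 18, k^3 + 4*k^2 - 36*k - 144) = k - 6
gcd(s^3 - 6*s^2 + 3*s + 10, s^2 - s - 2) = s^2 - s - 2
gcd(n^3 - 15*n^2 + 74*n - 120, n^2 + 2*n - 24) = n - 4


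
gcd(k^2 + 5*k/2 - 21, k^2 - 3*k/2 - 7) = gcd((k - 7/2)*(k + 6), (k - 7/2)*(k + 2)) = k - 7/2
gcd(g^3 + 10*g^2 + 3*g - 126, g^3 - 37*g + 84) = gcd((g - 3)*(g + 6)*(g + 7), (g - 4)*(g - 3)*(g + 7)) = g^2 + 4*g - 21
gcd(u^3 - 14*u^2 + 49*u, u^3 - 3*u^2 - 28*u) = u^2 - 7*u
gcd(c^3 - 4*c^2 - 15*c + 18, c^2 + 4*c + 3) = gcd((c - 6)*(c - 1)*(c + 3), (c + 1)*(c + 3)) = c + 3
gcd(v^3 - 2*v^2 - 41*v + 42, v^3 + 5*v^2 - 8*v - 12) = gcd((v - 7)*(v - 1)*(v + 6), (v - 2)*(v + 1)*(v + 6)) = v + 6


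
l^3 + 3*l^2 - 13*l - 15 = (l - 3)*(l + 1)*(l + 5)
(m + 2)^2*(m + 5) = m^3 + 9*m^2 + 24*m + 20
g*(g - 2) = g^2 - 2*g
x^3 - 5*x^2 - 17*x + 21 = (x - 7)*(x - 1)*(x + 3)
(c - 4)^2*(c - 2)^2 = c^4 - 12*c^3 + 52*c^2 - 96*c + 64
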